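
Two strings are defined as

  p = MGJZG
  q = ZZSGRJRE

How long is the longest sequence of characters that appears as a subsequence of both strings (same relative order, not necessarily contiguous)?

Let dp[i][j] be the LCS length of the first i characters of p and the first j characters of q. dp[i][j] = dp[i-1][j-1]+1 when the i-th and j-th characters match, else max(dp[i-1][j], dp[i][j-1]).
    ·  Z  Z  S  G  R  J  R  E
 ·  0  0  0  0  0  0  0  0  0
 M  0  0  0  0  0  0  0  0  0
 G  0  0  0  0  1  1  1  1  1
 J  0  0  0  0  1  1  2  2  2
 Z  0  1  1  1  1  1  2  2  2
 G  0  1  1  1  2  2  2  2  2
dp[5][8] = 2. One LCS (by backtracking along matches): GJ.

2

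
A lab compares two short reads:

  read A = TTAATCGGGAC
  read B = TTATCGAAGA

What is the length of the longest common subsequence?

8

Taking T [1,1] → T [2,2] → A [4,3] → T [5,4] → C [6,5] → G [7,6] → G [9,9] → A [10,10] gives a common subsequence of length 8. dp[11][10] = 8 confirms this is the maximum.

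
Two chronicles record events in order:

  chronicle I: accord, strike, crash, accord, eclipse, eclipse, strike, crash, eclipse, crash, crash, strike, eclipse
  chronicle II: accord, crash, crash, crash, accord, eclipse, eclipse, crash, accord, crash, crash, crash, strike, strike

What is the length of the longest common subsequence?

9

Match accord [1,1]; then crash [3,4]; then accord [4,5]; then eclipse [5,6]; then eclipse [6,7]; then crash [8,10]; then crash [10,11]; then crash [11,12]; then strike [12,14] — 9 events in the same relative order in both. Since dp[13][14] = 9, nothing longer is possible.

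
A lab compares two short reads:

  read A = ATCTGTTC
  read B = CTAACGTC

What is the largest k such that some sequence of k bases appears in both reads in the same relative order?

5

Let dp[i][j] be the LCS length of the first i bases of read A and the first j bases of read B. dp[i][j] = dp[i-1][j-1]+1 when the i-th and j-th bases match, else max(dp[i-1][j], dp[i][j-1]).
    ·  C  T  A  A  C  G  T  C
 ·  0  0  0  0  0  0  0  0  0
 A  0  0  0  1  1  1  1  1  1
 T  0  0  1  1  1  1  1  2  2
 C  0  1  1  1  1  2  2  2  3
 T  0  1  2  2  2  2  2  3  3
 G  0  1  2  2  2  2  3  3  3
 T  0  1  2  2  2  2  3  4  4
 T  0  1  2  2  2  2  3  4  4
 C  0  1  2  2  2  3  3  4  5
dp[8][8] = 5. One LCS (by backtracking along matches): ACGTC.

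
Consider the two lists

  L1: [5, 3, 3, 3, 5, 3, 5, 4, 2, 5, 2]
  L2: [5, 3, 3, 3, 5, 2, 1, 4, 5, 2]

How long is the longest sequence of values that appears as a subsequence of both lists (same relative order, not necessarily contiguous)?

8

One common subsequence of length 8: 5 (L1 #1, L2 #1); then 3 (L1 #2, L2 #2); then 3 (L1 #3, L2 #3); then 3 (L1 #4, L2 #4); then 5 (L1 #5, L2 #5); then 4 (L1 #8, L2 #8); then 5 (L1 #10, L2 #9); then 2 (L1 #11, L2 #10), and the DP table's final entry dp[11][10] is also 8, so no common subsequence is longer.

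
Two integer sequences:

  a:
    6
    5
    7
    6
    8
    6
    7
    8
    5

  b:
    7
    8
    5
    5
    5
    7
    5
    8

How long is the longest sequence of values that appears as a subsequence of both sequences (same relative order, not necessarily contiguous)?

Let dp[i][j] be the LCS length of the first i values of a and the first j values of b. dp[i][j] = dp[i-1][j-1]+1 when the i-th and j-th values match, else max(dp[i-1][j], dp[i][j-1]).
    ·  7  8  5  5  5  7  5  8
 ·  0  0  0  0  0  0  0  0  0
 6  0  0  0  0  0  0  0  0  0
 5  0  0  0  1  1  1  1  1  1
 7  0  1  1  1  1  1  2  2  2
 6  0  1  1  1  1  1  2  2  2
 8  0  1  2  2  2  2  2  2  3
 6  0  1  2  2  2  2  2  2  3
 7  0  1  2  2  2  2  3  3  3
 8  0  1  2  2  2  2  3  3  4
 5  0  1  2  3  3  3  3  4  4
dp[9][8] = 4. One LCS (by backtracking along matches): 7, 8, 7, 8.

4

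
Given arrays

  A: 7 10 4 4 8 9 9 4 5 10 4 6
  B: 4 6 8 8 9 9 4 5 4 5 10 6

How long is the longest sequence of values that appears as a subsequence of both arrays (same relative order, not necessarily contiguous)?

8

Let dp[i][j] be the LCS length of the first i values of A and the first j values of B. dp[i][j] = dp[i-1][j-1]+1 when the i-th and j-th values match, else max(dp[i-1][j], dp[i][j-1]).
    ·  4  6  8  8  9  9  4  5  4  5 10  6
 ·  0  0  0  0  0  0  0  0  0  0  0  0  0
 7  0  0  0  0  0  0  0  0  0  0  0  0  0
10  0  0  0  0  0  0  0  0  0  0  0  1  1
 4  0  1  1  1  1  1  1  1  1  1  1  1  1
 4  0  1  1  1  1  1  1  2  2  2  2  2  2
 8  0  1  1  2  2  2  2  2  2  2  2  2  2
 9  0  1  1  2  2  3  3  3  3  3  3  3  3
 9  0  1  1  2  2  3  4  4  4  4  4  4  4
 4  0  1  1  2  2  3  4  5  5  5  5  5  5
 5  0  1  1  2  2  3  4  5  6  6  6  6  6
10  0  1  1  2  2  3  4  5  6  6  6  7  7
 4  0  1  1  2  2  3  4  5  6  7  7  7  7
 6  0  1  2  2  2  3  4  5  6  7  7  7  8
dp[12][12] = 8. One LCS (by backtracking along matches): 4, 8, 9, 9, 4, 5, 10, 6.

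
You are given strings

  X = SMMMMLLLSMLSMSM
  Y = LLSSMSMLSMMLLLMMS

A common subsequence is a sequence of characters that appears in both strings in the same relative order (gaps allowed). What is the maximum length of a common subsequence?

Taking S at X[1]=Y[4], then M at X[2]=Y[5], then M at X[3]=Y[7], then M at X[4]=Y[10], then M at X[5]=Y[11], then L at X[6]=Y[12], then L at X[7]=Y[13], then L at X[8]=Y[14], then M at X[10]=Y[15], then M at X[13]=Y[16], then S at X[14]=Y[17] gives a common subsequence of length 11. The LCS DP gives dp[15][17] = 11, so this is optimal.

11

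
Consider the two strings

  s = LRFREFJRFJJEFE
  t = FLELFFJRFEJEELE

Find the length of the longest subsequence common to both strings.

Pick L at s[1]=t[4] → F at s[3]=t[5] → F at s[6]=t[6] → J at s[7]=t[7] → R at s[8]=t[8] → F at s[9]=t[9] → J at s[10]=t[11] → E at s[12]=t[13] → E at s[14]=t[15]; all 9 characters appear in both, in order, and the DP table's final entry dp[14][15] is also 9, so no common subsequence is longer.

9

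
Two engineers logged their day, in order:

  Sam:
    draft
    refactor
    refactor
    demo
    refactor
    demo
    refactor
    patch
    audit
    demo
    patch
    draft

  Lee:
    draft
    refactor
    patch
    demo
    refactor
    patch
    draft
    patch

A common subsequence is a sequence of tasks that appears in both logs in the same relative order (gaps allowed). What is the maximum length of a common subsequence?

Taking draft (Sam #1, Lee #1), then refactor (Sam #2, Lee #2), then demo (Sam #6, Lee #4), then refactor (Sam #7, Lee #5), then patch (Sam #8, Lee #6), then patch (Sam #11, Lee #8) gives a common subsequence of length 6. dp[12][8] = 6 confirms this is the maximum.

6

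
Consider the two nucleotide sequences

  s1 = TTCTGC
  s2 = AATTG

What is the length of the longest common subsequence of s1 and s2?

One common subsequence of length 3: T [2,3], then T [4,4], then G [5,5]. dp[6][5] = 3 confirms this is the maximum.

3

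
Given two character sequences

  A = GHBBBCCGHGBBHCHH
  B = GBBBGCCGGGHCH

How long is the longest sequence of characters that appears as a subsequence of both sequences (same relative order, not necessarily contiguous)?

11

Taking G (A #1, B #1); then B (A #3, B #2); then B (A #4, B #3); then B (A #5, B #4); then C (A #6, B #6); then C (A #7, B #7); then G (A #8, B #9); then G (A #10, B #10); then H (A #13, B #11); then C (A #14, B #12); then H (A #16, B #13) gives a common subsequence of length 11, and the DP table's final entry dp[16][13] is also 11, so no common subsequence is longer.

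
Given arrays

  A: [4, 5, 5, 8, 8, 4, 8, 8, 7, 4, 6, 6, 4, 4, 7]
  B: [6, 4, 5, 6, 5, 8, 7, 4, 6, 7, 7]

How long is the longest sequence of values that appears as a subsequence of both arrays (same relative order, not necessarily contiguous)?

8

Match 4 [1,2]; then 5 [2,3]; then 5 [3,5]; then 8 [8,6]; then 7 [9,7]; then 4 [10,8]; then 6 [11,9]; then 7 [15,11] — 8 values in the same relative order in both. The LCS DP gives dp[15][11] = 8, so this is optimal.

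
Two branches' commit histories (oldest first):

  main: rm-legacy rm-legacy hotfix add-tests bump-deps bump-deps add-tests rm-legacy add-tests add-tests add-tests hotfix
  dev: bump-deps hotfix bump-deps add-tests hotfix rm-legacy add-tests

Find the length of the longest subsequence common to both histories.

5

Taking hotfix (main #3, dev #2), bump-deps (main #6, dev #3), add-tests (main #7, dev #4), rm-legacy (main #8, dev #6), add-tests (main #11, dev #7) gives a common subsequence of length 5, and the DP table's final entry dp[12][7] is also 5, so no common subsequence is longer.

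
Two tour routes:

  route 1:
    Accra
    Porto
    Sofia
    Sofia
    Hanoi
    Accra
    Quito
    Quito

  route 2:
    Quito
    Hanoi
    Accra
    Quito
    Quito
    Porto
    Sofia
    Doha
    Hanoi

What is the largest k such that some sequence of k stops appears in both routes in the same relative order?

Pick Accra [1,3]; then Porto [2,6]; then Sofia [3,7]; then Hanoi [5,9]; all 4 stops appear in both, in order, and the DP table's final entry dp[8][9] is also 4, so no common subsequence is longer.

4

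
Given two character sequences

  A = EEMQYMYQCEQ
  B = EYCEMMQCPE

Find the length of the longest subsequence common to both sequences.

Let dp[i][j] be the LCS length of the first i characters of A and the first j characters of B. dp[i][j] = dp[i-1][j-1]+1 when the i-th and j-th characters match, else max(dp[i-1][j], dp[i][j-1]).
    ·  E  Y  C  E  M  M  Q  C  P  E
 ·  0  0  0  0  0  0  0  0  0  0  0
 E  0  1  1  1  1  1  1  1  1  1  1
 E  0  1  1  1  2  2  2  2  2  2  2
 M  0  1  1  1  2  3  3  3  3  3  3
 Q  0  1  1  1  2  3  3  4  4  4  4
 Y  0  1  2  2  2  3  3  4  4  4  4
 M  0  1  2  2  2  3  4  4  4  4  4
 Y  0  1  2  2  2  3  4  4  4  4  4
 Q  0  1  2  2  2  3  4  5  5  5  5
 C  0  1  2  3  3  3  4  5  6  6  6
 E  0  1  2  3  4  4  4  5  6  6  7
 Q  0  1  2  3  4  4  4  5  6  6  7
dp[11][10] = 7. One LCS (by backtracking along matches): EEMMQCE.

7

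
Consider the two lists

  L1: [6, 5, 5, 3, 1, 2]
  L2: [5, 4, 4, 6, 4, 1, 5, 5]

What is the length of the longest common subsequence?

Match 6 [1,4] → 5 [2,7] → 5 [3,8] — 3 values in the same relative order in both. dp[6][8] = 3 confirms this is the maximum.

3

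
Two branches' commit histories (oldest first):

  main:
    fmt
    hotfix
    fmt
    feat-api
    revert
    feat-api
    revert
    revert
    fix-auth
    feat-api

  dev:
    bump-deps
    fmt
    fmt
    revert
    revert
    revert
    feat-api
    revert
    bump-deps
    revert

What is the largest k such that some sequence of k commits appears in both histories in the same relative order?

Taking fmt (main #1, dev #2), fmt (main #3, dev #3), revert (main #5, dev #6), feat-api (main #6, dev #7), revert (main #7, dev #8), revert (main #8, dev #10) gives a common subsequence of length 6. Since dp[10][10] = 6, nothing longer is possible.

6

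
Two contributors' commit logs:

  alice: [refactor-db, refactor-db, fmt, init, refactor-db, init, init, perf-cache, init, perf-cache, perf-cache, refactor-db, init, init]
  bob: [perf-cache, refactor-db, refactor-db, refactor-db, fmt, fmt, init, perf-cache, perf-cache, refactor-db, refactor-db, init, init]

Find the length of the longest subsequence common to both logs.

One common subsequence of length 9: refactor-db (alice #1, bob #3); then refactor-db (alice #2, bob #4); then fmt (alice #3, bob #6); then init (alice #7, bob #7); then perf-cache (alice #8, bob #8); then perf-cache (alice #10, bob #9); then refactor-db (alice #12, bob #11); then init (alice #13, bob #12); then init (alice #14, bob #13). Since dp[14][13] = 9, nothing longer is possible.

9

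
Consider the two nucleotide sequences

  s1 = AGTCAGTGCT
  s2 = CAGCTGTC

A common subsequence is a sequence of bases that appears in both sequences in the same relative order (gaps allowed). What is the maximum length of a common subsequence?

6

Let dp[i][j] be the LCS length of the first i bases of s1 and the first j bases of s2. dp[i][j] = dp[i-1][j-1]+1 when the i-th and j-th bases match, else max(dp[i-1][j], dp[i][j-1]).
    ·  C  A  G  C  T  G  T  C
 ·  0  0  0  0  0  0  0  0  0
 A  0  0  1  1  1  1  1  1  1
 G  0  0  1  2  2  2  2  2  2
 T  0  0  1  2  2  3  3  3  3
 C  0  1  1  2  3  3  3  3  4
 A  0  1  2  2  3  3  3  3  4
 G  0  1  2  3  3  3  4  4  4
 T  0  1  2  3  3  4  4  5  5
 G  0  1  2  3  3  4  5  5  5
 C  0  1  2  3  4  4  5  5  6
 T  0  1  2  3  4  5  5  6  6
dp[10][8] = 6. One LCS (by backtracking along matches): AGTGTC.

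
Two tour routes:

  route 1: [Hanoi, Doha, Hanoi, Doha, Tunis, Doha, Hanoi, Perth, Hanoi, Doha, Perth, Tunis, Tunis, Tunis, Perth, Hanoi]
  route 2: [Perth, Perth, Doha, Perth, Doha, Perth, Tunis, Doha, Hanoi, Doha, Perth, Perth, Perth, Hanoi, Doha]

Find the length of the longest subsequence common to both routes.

9

Pick Doha [2,3] → Doha [4,5] → Tunis [5,7] → Doha [6,8] → Hanoi [7,9] → Perth [8,11] → Perth [11,12] → Perth [15,13] → Hanoi [16,14]; all 9 stops appear in both, in order. dp[16][15] = 9 confirms this is the maximum.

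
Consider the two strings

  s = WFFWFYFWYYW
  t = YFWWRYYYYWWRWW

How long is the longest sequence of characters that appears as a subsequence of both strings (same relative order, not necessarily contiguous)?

6

One common subsequence of length 6: W at s[1]=t[3]; then W at s[4]=t[4]; then Y at s[6]=t[7]; then Y at s[9]=t[8]; then Y at s[10]=t[9]; then W at s[11]=t[14]. The LCS DP gives dp[11][14] = 6, so this is optimal.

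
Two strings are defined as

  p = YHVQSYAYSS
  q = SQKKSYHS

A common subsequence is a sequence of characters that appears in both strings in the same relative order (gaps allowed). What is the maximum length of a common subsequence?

One common subsequence of length 4: Q [4,2], then S [5,5], then Y [6,6], then S [10,8], and the DP table's final entry dp[10][8] is also 4, so no common subsequence is longer.

4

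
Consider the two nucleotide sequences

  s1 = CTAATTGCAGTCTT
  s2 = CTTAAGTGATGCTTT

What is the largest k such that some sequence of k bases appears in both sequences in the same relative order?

Pick C at s1[1]=s2[1], T at s1[2]=s2[3], A at s1[3]=s2[4], A at s1[4]=s2[5], T at s1[5]=s2[7], T at s1[6]=s2[10], G at s1[7]=s2[11], C at s1[8]=s2[12], T at s1[11]=s2[13], T at s1[13]=s2[14], T at s1[14]=s2[15]; all 11 bases appear in both, in order. dp[14][15] = 11 confirms this is the maximum.

11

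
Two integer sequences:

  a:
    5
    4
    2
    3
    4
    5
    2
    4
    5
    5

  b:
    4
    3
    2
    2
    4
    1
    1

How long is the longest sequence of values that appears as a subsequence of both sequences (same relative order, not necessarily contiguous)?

One common subsequence of length 4: 4 at a[2]=b[1]; then 2 at a[3]=b[3]; then 2 at a[7]=b[4]; then 4 at a[8]=b[5], and the DP table's final entry dp[10][7] is also 4, so no common subsequence is longer.

4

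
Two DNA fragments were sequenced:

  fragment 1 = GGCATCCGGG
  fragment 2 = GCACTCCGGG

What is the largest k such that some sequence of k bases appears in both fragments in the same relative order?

9

Taking G (fragment 1 #2, fragment 2 #1), C (fragment 1 #3, fragment 2 #2), A (fragment 1 #4, fragment 2 #3), T (fragment 1 #5, fragment 2 #5), C (fragment 1 #6, fragment 2 #6), C (fragment 1 #7, fragment 2 #7), G (fragment 1 #8, fragment 2 #8), G (fragment 1 #9, fragment 2 #9), G (fragment 1 #10, fragment 2 #10) gives a common subsequence of length 9. Since dp[10][10] = 9, nothing longer is possible.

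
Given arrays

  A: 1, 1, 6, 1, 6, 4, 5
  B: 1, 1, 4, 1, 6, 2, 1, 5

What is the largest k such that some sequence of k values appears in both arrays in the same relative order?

Let dp[i][j] be the LCS length of the first i values of A and the first j values of B. dp[i][j] = dp[i-1][j-1]+1 when the i-th and j-th values match, else max(dp[i-1][j], dp[i][j-1]).
    ·  1  1  4  1  6  2  1  5
 ·  0  0  0  0  0  0  0  0  0
 1  0  1  1  1  1  1  1  1  1
 1  0  1  2  2  2  2  2  2  2
 6  0  1  2  2  2  3  3  3  3
 1  0  1  2  2  3  3  3  4  4
 6  0  1  2  2  3  4  4  4  4
 4  0  1  2  3  3  4  4  4  4
 5  0  1  2  3  3  4  4  4  5
dp[7][8] = 5. One LCS (by backtracking along matches): 1, 1, 6, 1, 5.

5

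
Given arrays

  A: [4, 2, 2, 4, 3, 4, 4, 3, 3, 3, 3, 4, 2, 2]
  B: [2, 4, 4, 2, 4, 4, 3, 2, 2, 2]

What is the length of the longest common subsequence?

Pick 4 at A[1]=B[3]; then 2 at A[3]=B[4]; then 4 at A[6]=B[5]; then 4 at A[7]=B[6]; then 3 at A[8]=B[7]; then 2 at A[13]=B[9]; then 2 at A[14]=B[10]; all 7 values appear in both, in order, and the DP table's final entry dp[14][10] is also 7, so no common subsequence is longer.

7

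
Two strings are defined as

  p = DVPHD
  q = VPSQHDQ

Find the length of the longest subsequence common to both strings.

Pick V [2,1]; then P [3,2]; then H [4,5]; then D [5,6]; all 4 characters appear in both, in order. Since dp[5][7] = 4, nothing longer is possible.

4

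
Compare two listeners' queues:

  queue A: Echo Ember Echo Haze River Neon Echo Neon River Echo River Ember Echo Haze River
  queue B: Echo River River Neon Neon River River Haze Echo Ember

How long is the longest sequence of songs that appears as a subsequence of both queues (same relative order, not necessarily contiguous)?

7

Taking Echo (queue A #1, queue B #1), River (queue A #5, queue B #3), Neon (queue A #6, queue B #4), Neon (queue A #8, queue B #5), River (queue A #9, queue B #7), Echo (queue A #10, queue B #9), Ember (queue A #12, queue B #10) gives a common subsequence of length 7. dp[15][10] = 7 confirms this is the maximum.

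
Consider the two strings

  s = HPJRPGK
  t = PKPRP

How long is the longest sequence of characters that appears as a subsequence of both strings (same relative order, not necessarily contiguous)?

Taking P at s[2]=t[3], R at s[4]=t[4], P at s[5]=t[5] gives a common subsequence of length 3, and the DP table's final entry dp[7][5] is also 3, so no common subsequence is longer.

3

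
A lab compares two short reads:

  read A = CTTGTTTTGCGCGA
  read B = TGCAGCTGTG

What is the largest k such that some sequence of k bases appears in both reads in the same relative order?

Pick T (read A #3, read B #1), G (read A #4, read B #2), G (read A #9, read B #5), C (read A #10, read B #6), G (read A #11, read B #8), G (read A #13, read B #10); all 6 bases appear in both, in order. dp[14][10] = 6 confirms this is the maximum.

6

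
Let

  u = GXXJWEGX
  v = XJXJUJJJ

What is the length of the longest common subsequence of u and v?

3

Let dp[i][j] be the LCS length of the first i characters of u and the first j characters of v. dp[i][j] = dp[i-1][j-1]+1 when the i-th and j-th characters match, else max(dp[i-1][j], dp[i][j-1]).
    ·  X  J  X  J  U  J  J  J
 ·  0  0  0  0  0  0  0  0  0
 G  0  0  0  0  0  0  0  0  0
 X  0  1  1  1  1  1  1  1  1
 X  0  1  1  2  2  2  2  2  2
 J  0  1  2  2  3  3  3  3  3
 W  0  1  2  2  3  3  3  3  3
 E  0  1  2  2  3  3  3  3  3
 G  0  1  2  2  3  3  3  3  3
 X  0  1  2  3  3  3  3  3  3
dp[8][8] = 3. One LCS (by backtracking along matches): XXJ.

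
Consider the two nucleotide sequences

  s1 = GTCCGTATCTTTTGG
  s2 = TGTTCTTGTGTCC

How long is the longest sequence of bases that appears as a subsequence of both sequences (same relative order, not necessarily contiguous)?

Taking T (s1 #2, s2 #1) → G (s1 #5, s2 #2) → T (s1 #6, s2 #3) → T (s1 #8, s2 #4) → C (s1 #9, s2 #5) → T (s1 #10, s2 #6) → T (s1 #11, s2 #7) → T (s1 #12, s2 #9) → T (s1 #13, s2 #11) gives a common subsequence of length 9. dp[15][13] = 9 confirms this is the maximum.

9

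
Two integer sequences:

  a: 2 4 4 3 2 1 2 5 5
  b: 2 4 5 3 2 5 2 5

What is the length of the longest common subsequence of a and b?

Pick 2 [1,1] → 4 [2,2] → 3 [4,4] → 2 [5,5] → 2 [7,7] → 5 [9,8]; all 6 values appear in both, in order. Since dp[9][8] = 6, nothing longer is possible.

6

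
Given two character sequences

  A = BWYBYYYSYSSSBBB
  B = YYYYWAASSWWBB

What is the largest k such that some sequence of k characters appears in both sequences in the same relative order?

Taking Y at A[3]=B[1] → Y at A[5]=B[2] → Y at A[6]=B[3] → Y at A[7]=B[4] → S at A[8]=B[8] → S at A[10]=B[9] → B at A[14]=B[12] → B at A[15]=B[13] gives a common subsequence of length 8. The LCS DP gives dp[15][13] = 8, so this is optimal.

8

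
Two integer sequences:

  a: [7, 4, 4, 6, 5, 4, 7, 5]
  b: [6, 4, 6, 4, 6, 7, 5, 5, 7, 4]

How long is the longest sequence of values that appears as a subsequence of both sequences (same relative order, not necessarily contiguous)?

Taking 4 [2,2]; then 4 [3,4]; then 6 [4,5]; then 5 [5,8]; then 4 [6,10] gives a common subsequence of length 5. The LCS DP gives dp[8][10] = 5, so this is optimal.

5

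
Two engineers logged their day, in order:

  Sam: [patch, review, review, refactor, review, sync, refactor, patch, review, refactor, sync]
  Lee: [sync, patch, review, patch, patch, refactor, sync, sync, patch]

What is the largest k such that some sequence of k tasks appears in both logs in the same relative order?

5

Taking patch (Sam #1, Lee #2), review (Sam #2, Lee #3), refactor (Sam #4, Lee #6), sync (Sam #6, Lee #8), patch (Sam #8, Lee #9) gives a common subsequence of length 5. The LCS DP gives dp[11][9] = 5, so this is optimal.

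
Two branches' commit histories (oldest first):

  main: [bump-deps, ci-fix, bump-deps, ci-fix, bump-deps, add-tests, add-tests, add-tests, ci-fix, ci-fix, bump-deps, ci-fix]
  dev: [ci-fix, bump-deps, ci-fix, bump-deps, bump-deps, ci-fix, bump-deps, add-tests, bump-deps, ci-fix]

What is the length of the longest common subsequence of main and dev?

8

Pick bump-deps [1,2], ci-fix [2,3], bump-deps [3,5], ci-fix [4,6], bump-deps [5,7], add-tests [8,8], bump-deps [11,9], ci-fix [12,10]; all 8 commits appear in both, in order, and the DP table's final entry dp[12][10] is also 8, so no common subsequence is longer.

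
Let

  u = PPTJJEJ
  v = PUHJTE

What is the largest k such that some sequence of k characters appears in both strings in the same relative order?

Pick P [1,1], T [3,5], E [6,6]; all 3 characters appear in both, in order. The LCS DP gives dp[7][6] = 3, so this is optimal.

3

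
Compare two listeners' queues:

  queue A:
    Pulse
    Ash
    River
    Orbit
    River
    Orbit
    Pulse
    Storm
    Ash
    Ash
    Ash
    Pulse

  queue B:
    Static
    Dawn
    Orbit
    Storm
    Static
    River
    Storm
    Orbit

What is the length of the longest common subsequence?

3

Pick Orbit [4,3] → River [5,6] → Orbit [6,8]; all 3 songs appear in both, in order. The LCS DP gives dp[12][8] = 3, so this is optimal.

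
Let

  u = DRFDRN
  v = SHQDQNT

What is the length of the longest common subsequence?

Let dp[i][j] be the LCS length of the first i characters of u and the first j characters of v. dp[i][j] = dp[i-1][j-1]+1 when the i-th and j-th characters match, else max(dp[i-1][j], dp[i][j-1]).
    ·  S  H  Q  D  Q  N  T
 ·  0  0  0  0  0  0  0  0
 D  0  0  0  0  1  1  1  1
 R  0  0  0  0  1  1  1  1
 F  0  0  0  0  1  1  1  1
 D  0  0  0  0  1  1  1  1
 R  0  0  0  0  1  1  1  1
 N  0  0  0  0  1  1  2  2
dp[6][7] = 2. One LCS (by backtracking along matches): DN.

2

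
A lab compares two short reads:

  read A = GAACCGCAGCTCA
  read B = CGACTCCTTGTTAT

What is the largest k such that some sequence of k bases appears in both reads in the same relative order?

One common subsequence of length 8: G [1,2] → A [3,3] → C [4,4] → C [5,6] → C [7,7] → G [9,10] → T [11,12] → A [13,13], and the DP table's final entry dp[13][14] is also 8, so no common subsequence is longer.

8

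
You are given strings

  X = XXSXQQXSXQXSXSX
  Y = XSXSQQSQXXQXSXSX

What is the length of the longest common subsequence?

Taking X at X[1]=Y[1], then X at X[2]=Y[3], then S at X[3]=Y[4], then Q at X[5]=Y[6], then Q at X[6]=Y[8], then X at X[7]=Y[9], then X at X[9]=Y[10], then Q at X[10]=Y[11], then X at X[11]=Y[12], then S at X[12]=Y[13], then X at X[13]=Y[14], then S at X[14]=Y[15], then X at X[15]=Y[16] gives a common subsequence of length 13. dp[15][16] = 13 confirms this is the maximum.

13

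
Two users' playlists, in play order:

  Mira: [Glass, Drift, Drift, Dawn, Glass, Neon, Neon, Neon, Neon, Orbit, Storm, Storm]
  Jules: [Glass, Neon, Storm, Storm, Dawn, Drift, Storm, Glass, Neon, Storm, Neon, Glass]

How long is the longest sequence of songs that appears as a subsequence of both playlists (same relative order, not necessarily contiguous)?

5

Match Glass [1,1] → Drift [2,6] → Glass [5,8] → Neon [6,9] → Neon [7,11] — 5 songs in the same relative order in both. dp[12][12] = 5 confirms this is the maximum.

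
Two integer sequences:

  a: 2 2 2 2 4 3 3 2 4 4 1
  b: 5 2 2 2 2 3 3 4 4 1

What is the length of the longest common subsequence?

9

Let dp[i][j] be the LCS length of the first i values of a and the first j values of b. dp[i][j] = dp[i-1][j-1]+1 when the i-th and j-th values match, else max(dp[i-1][j], dp[i][j-1]).
    ·  5  2  2  2  2  3  3  4  4  1
 ·  0  0  0  0  0  0  0  0  0  0  0
 2  0  0  1  1  1  1  1  1  1  1  1
 2  0  0  1  2  2  2  2  2  2  2  2
 2  0  0  1  2  3  3  3  3  3  3  3
 2  0  0  1  2  3  4  4  4  4  4  4
 4  0  0  1  2  3  4  4  4  5  5  5
 3  0  0  1  2  3  4  5  5  5  5  5
 3  0  0  1  2  3  4  5  6  6  6  6
 2  0  0  1  2  3  4  5  6  6  6  6
 4  0  0  1  2  3  4  5  6  7  7  7
 4  0  0  1  2  3  4  5  6  7  8  8
 1  0  0  1  2  3  4  5  6  7  8  9
dp[11][10] = 9. One LCS (by backtracking along matches): 2, 2, 2, 2, 3, 3, 4, 4, 1.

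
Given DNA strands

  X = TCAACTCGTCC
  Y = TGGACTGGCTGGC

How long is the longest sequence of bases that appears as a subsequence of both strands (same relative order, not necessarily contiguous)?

Taking T (X #1, Y #1), A (X #4, Y #4), C (X #5, Y #5), T (X #6, Y #6), C (X #7, Y #9), G (X #8, Y #12), C (X #11, Y #13) gives a common subsequence of length 7. The LCS DP gives dp[11][13] = 7, so this is optimal.

7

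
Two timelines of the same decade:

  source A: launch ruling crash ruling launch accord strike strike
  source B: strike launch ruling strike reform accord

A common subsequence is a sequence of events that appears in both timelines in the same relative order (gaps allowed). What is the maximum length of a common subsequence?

3

Pick launch at source A[1]=source B[2], then ruling at source A[2]=source B[3], then accord at source A[6]=source B[6]; all 3 events appear in both, in order, and the DP table's final entry dp[8][6] is also 3, so no common subsequence is longer.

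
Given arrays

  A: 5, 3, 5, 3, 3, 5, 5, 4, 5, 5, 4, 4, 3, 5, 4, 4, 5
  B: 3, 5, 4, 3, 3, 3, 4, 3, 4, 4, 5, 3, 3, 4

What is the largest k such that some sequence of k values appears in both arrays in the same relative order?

9

Pick 5 at A[1]=B[2], then 3 at A[2]=B[4], then 3 at A[4]=B[5], then 3 at A[5]=B[6], then 4 at A[8]=B[7], then 4 at A[11]=B[9], then 4 at A[12]=B[10], then 3 at A[13]=B[13], then 4 at A[16]=B[14]; all 9 values appear in both, in order. The LCS DP gives dp[17][14] = 9, so this is optimal.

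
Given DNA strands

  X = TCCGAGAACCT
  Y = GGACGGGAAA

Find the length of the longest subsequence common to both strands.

5

Let dp[i][j] be the LCS length of the first i bases of X and the first j bases of Y. dp[i][j] = dp[i-1][j-1]+1 when the i-th and j-th bases match, else max(dp[i-1][j], dp[i][j-1]).
    ·  G  G  A  C  G  G  G  A  A  A
 ·  0  0  0  0  0  0  0  0  0  0  0
 T  0  0  0  0  0  0  0  0  0  0  0
 C  0  0  0  0  1  1  1  1  1  1  1
 C  0  0  0  0  1  1  1  1  1  1  1
 G  0  1  1  1  1  2  2  2  2  2  2
 A  0  1  1  2  2  2  2  2  3  3  3
 G  0  1  2  2  2  3  3  3  3  3  3
 A  0  1  2  3  3  3  3  3  4  4  4
 A  0  1  2  3  3  3  3  3  4  5  5
 C  0  1  2  3  4  4  4  4  4  5  5
 C  0  1  2  3  4  4  4  4  4  5  5
 T  0  1  2  3  4  4  4  4  4  5  5
dp[11][10] = 5. One LCS (by backtracking along matches): CGAAA.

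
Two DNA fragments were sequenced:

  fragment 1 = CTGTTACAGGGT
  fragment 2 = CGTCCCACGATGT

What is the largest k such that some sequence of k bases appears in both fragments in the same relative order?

Pick C at fragment 1[1]=fragment 2[1], G at fragment 1[3]=fragment 2[2], T at fragment 1[4]=fragment 2[3], A at fragment 1[6]=fragment 2[7], C at fragment 1[7]=fragment 2[8], A at fragment 1[8]=fragment 2[10], G at fragment 1[11]=fragment 2[12], T at fragment 1[12]=fragment 2[13]; all 8 bases appear in both, in order. Since dp[12][13] = 8, nothing longer is possible.

8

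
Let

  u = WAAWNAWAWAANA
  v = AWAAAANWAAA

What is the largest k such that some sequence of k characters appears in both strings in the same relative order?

9

Taking W [1,2], then A [2,3], then A [3,4], then A [6,5], then A [8,6], then W [9,8], then A [10,9], then A [11,10], then A [13,11] gives a common subsequence of length 9. Since dp[13][11] = 9, nothing longer is possible.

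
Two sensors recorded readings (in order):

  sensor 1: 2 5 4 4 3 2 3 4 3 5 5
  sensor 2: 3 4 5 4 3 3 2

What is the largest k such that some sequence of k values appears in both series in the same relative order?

4

Taking 5 [2,3], then 4 [3,4], then 3 [5,6], then 2 [6,7] gives a common subsequence of length 4. Since dp[11][7] = 4, nothing longer is possible.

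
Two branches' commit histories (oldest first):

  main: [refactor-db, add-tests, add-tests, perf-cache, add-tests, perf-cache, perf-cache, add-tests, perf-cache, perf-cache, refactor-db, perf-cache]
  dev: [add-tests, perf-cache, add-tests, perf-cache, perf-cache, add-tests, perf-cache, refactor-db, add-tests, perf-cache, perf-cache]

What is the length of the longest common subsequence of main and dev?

9

Taking add-tests at main[3]=dev[1] → perf-cache at main[4]=dev[2] → add-tests at main[5]=dev[3] → perf-cache at main[6]=dev[4] → perf-cache at main[7]=dev[5] → add-tests at main[8]=dev[6] → perf-cache at main[9]=dev[7] → perf-cache at main[10]=dev[10] → perf-cache at main[12]=dev[11] gives a common subsequence of length 9, and the DP table's final entry dp[12][11] is also 9, so no common subsequence is longer.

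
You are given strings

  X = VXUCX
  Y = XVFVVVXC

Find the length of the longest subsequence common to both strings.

Let dp[i][j] be the LCS length of the first i characters of X and the first j characters of Y. dp[i][j] = dp[i-1][j-1]+1 when the i-th and j-th characters match, else max(dp[i-1][j], dp[i][j-1]).
    ·  X  V  F  V  V  V  X  C
 ·  0  0  0  0  0  0  0  0  0
 V  0  0  1  1  1  1  1  1  1
 X  0  1  1  1  1  1  1  2  2
 U  0  1  1  1  1  1  1  2  2
 C  0  1  1  1  1  1  1  2  3
 X  0  1  1  1  1  1  1  2  3
dp[5][8] = 3. One LCS (by backtracking along matches): VXC.

3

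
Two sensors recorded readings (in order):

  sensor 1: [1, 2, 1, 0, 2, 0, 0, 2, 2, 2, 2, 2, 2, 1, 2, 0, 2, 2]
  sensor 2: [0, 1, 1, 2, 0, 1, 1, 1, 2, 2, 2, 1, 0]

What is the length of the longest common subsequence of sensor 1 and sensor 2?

9

Match 1 (sensor 1 #1, sensor 2 #2); then 1 (sensor 1 #3, sensor 2 #3); then 2 (sensor 1 #5, sensor 2 #4); then 0 (sensor 1 #6, sensor 2 #5); then 2 (sensor 1 #11, sensor 2 #9); then 2 (sensor 1 #12, sensor 2 #10); then 2 (sensor 1 #13, sensor 2 #11); then 1 (sensor 1 #14, sensor 2 #12); then 0 (sensor 1 #16, sensor 2 #13) — 9 values in the same relative order in both, and the DP table's final entry dp[18][13] is also 9, so no common subsequence is longer.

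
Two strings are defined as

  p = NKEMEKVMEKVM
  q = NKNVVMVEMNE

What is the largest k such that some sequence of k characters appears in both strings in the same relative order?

6

Match N [1,1], then K [2,2], then M [4,6], then E [5,8], then M [8,9], then E [9,11] — 6 characters in the same relative order in both. The LCS DP gives dp[12][11] = 6, so this is optimal.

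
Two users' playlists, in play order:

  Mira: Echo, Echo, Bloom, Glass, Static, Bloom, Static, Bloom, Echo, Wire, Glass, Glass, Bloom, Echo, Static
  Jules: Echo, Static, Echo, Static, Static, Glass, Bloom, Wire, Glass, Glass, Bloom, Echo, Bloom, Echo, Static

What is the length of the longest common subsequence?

11

One common subsequence of length 11: Echo at Mira[1]=Jules[1], then Echo at Mira[2]=Jules[3], then Static at Mira[5]=Jules[4], then Static at Mira[7]=Jules[5], then Bloom at Mira[8]=Jules[7], then Wire at Mira[10]=Jules[8], then Glass at Mira[11]=Jules[9], then Glass at Mira[12]=Jules[10], then Bloom at Mira[13]=Jules[13], then Echo at Mira[14]=Jules[14], then Static at Mira[15]=Jules[15]. dp[15][15] = 11 confirms this is the maximum.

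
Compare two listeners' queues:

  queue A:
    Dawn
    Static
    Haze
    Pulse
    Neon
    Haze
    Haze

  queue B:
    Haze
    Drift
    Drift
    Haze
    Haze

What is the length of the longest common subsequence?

3

Pick Haze at queue A[3]=queue B[1] → Haze at queue A[6]=queue B[4] → Haze at queue A[7]=queue B[5]; all 3 songs appear in both, in order. The LCS DP gives dp[7][5] = 3, so this is optimal.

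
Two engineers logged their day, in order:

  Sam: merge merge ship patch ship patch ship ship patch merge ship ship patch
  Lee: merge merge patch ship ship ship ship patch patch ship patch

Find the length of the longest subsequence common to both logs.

Pick merge (Sam #1, Lee #1); then merge (Sam #2, Lee #2); then ship (Sam #3, Lee #4); then ship (Sam #5, Lee #5); then ship (Sam #7, Lee #6); then ship (Sam #8, Lee #7); then patch (Sam #9, Lee #9); then ship (Sam #12, Lee #10); then patch (Sam #13, Lee #11); all 9 tasks appear in both, in order. The LCS DP gives dp[13][11] = 9, so this is optimal.

9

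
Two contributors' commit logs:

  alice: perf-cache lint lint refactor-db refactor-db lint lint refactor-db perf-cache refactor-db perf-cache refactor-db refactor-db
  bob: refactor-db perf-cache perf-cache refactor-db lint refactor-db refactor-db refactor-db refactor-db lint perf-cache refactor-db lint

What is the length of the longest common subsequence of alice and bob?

8

One common subsequence of length 8: perf-cache [1,3], then lint [3,5], then refactor-db [4,6], then refactor-db [5,7], then refactor-db [8,8], then refactor-db [10,9], then perf-cache [11,11], then refactor-db [12,12]. dp[13][13] = 8 confirms this is the maximum.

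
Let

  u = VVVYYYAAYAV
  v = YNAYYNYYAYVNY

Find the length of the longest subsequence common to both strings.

Pick Y (u #4, v #5); then Y (u #5, v #7); then Y (u #6, v #8); then A (u #8, v #9); then Y (u #9, v #10); then V (u #11, v #11); all 6 characters appear in both, in order. dp[11][13] = 6 confirms this is the maximum.

6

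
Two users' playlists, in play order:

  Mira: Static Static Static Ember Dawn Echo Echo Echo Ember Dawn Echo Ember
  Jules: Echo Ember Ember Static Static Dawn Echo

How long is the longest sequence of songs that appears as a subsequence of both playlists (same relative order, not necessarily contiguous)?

Taking Static (Mira #2, Jules #4); then Static (Mira #3, Jules #5); then Dawn (Mira #10, Jules #6); then Echo (Mira #11, Jules #7) gives a common subsequence of length 4. Since dp[12][7] = 4, nothing longer is possible.

4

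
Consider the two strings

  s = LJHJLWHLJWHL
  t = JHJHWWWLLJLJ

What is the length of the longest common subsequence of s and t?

Match J (s #2, t #1), H (s #3, t #2), J (s #4, t #3), L (s #5, t #8), L (s #8, t #9), J (s #9, t #10), L (s #12, t #11) — 7 characters in the same relative order in both. Since dp[12][12] = 7, nothing longer is possible.

7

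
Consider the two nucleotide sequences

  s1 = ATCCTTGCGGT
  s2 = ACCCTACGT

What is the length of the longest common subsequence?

One common subsequence of length 7: A [1,1]; then C [3,3]; then C [4,4]; then T [5,5]; then C [8,7]; then G [10,8]; then T [11,9]. dp[11][9] = 7 confirms this is the maximum.

7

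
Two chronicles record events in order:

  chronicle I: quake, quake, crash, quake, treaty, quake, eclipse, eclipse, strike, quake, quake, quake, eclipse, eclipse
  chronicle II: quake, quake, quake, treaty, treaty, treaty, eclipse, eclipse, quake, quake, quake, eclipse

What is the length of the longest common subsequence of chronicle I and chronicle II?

Taking quake [1,1] → quake [2,2] → quake [4,3] → treaty [5,6] → eclipse [7,7] → eclipse [8,8] → quake [10,9] → quake [11,10] → quake [12,11] → eclipse [14,12] gives a common subsequence of length 10. The LCS DP gives dp[14][12] = 10, so this is optimal.

10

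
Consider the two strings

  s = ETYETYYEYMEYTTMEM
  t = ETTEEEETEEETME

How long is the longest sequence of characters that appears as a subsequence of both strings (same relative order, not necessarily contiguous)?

9

Match E [1,1], then T [2,3], then E [4,7], then T [5,8], then E [8,10], then E [11,11], then T [14,12], then M [15,13], then E [16,14] — 9 characters in the same relative order in both. Since dp[17][14] = 9, nothing longer is possible.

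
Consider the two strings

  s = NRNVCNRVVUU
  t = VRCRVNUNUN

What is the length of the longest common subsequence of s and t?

6

Taking R (s #2, t #2); then C (s #5, t #3); then R (s #7, t #4); then V (s #8, t #5); then U (s #10, t #7); then U (s #11, t #9) gives a common subsequence of length 6. dp[11][10] = 6 confirms this is the maximum.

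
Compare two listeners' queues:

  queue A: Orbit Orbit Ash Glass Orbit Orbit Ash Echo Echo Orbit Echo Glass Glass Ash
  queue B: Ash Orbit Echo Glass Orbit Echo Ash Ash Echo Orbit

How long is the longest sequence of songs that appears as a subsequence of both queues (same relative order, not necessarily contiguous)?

6

Pick Orbit [1,2]; then Orbit [2,5]; then Ash [3,7]; then Ash [7,8]; then Echo [9,9]; then Orbit [10,10]; all 6 songs appear in both, in order. dp[14][10] = 6 confirms this is the maximum.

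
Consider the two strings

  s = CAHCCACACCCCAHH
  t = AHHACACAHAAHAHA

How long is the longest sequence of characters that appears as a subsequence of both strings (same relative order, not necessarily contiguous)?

Pick A at s[2]=t[1]; then H at s[3]=t[3]; then C at s[4]=t[5]; then C at s[5]=t[7]; then A at s[6]=t[8]; then A at s[8]=t[10]; then A at s[13]=t[11]; then H at s[14]=t[12]; then H at s[15]=t[14]; all 9 characters appear in both, in order. Since dp[15][15] = 9, nothing longer is possible.

9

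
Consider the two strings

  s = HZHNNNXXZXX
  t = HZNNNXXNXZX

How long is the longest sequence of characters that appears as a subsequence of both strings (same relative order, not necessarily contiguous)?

Let dp[i][j] be the LCS length of the first i characters of s and the first j characters of t. dp[i][j] = dp[i-1][j-1]+1 when the i-th and j-th characters match, else max(dp[i-1][j], dp[i][j-1]).
    ·  H  Z  N  N  N  X  X  N  X  Z  X
 ·  0  0  0  0  0  0  0  0  0  0  0  0
 H  0  1  1  1  1  1  1  1  1  1  1  1
 Z  0  1  2  2  2  2  2  2  2  2  2  2
 H  0  1  2  2  2  2  2  2  2  2  2  2
 N  0  1  2  3  3  3  3  3  3  3  3  3
 N  0  1  2  3  4  4  4  4  4  4  4  4
 N  0  1  2  3  4  5  5  5  5  5  5  5
 X  0  1  2  3  4  5  6  6  6  6  6  6
 X  0  1  2  3  4  5  6  7  7  7  7  7
 Z  0  1  2  3  4  5  6  7  7  7  8  8
 X  0  1  2  3  4  5  6  7  7  8  8  9
 X  0  1  2  3  4  5  6  7  7  8  8  9
dp[11][11] = 9. One LCS (by backtracking along matches): HZNNNXXZX.

9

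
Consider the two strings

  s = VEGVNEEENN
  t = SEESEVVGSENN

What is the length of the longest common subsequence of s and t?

6

Let dp[i][j] be the LCS length of the first i characters of s and the first j characters of t. dp[i][j] = dp[i-1][j-1]+1 when the i-th and j-th characters match, else max(dp[i-1][j], dp[i][j-1]).
    ·  S  E  E  S  E  V  V  G  S  E  N  N
 ·  0  0  0  0  0  0  0  0  0  0  0  0  0
 V  0  0  0  0  0  0  1  1  1  1  1  1  1
 E  0  0  1  1  1  1  1  1  1  1  2  2  2
 G  0  0  1  1  1  1  1  1  2  2  2  2  2
 V  0  0  1  1  1  1  2  2  2  2  2  2  2
 N  0  0  1  1  1  1  2  2  2  2  2  3  3
 E  0  0  1  2  2  2  2  2  2  2  3  3  3
 E  0  0  1  2  2  3  3  3  3  3  3  3  3
 E  0  0  1  2  2  3  3  3  3  3  4  4  4
 N  0  0  1  2  2  3  3  3  3  3  4  5  5
 N  0  0  1  2  2  3  3  3  3  3  4  5  6
dp[10][12] = 6. One LCS (by backtracking along matches): EEEENN.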